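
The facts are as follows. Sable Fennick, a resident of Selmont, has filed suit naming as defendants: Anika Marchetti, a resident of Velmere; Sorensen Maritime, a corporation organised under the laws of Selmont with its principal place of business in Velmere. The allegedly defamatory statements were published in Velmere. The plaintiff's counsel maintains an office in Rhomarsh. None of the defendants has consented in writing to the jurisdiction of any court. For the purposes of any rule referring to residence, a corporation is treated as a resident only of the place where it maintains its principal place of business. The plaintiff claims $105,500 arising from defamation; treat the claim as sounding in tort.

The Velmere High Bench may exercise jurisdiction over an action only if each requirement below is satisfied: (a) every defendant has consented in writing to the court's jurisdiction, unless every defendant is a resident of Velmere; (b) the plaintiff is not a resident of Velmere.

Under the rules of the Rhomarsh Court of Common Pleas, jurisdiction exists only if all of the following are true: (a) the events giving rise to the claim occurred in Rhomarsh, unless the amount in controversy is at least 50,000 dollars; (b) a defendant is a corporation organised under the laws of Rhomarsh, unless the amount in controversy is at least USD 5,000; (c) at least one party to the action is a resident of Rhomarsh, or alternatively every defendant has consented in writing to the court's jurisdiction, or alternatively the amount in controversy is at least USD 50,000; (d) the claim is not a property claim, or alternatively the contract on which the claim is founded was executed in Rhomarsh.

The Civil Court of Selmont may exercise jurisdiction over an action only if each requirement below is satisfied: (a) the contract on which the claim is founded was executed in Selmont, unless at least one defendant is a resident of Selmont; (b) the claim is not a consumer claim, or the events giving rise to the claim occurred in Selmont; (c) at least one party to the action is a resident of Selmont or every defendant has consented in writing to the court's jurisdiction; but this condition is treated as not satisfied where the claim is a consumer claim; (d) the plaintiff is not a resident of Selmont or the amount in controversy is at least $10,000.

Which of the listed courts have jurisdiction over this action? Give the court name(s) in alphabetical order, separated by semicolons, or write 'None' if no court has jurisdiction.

The Velmere High Bench:
  (a) No such written consent has been filed. However, the defendants reside as follows — Anika Marchetti in Velmere, Sorensen Maritime in Velmere — all in Velmere, so the 'unless' proviso supplies this condition. Satisfied.
  (b) The plaintiff resides in Selmont, which is not Velmere. Satisfied.
  → Jurisdiction lies.
The Rhomarsh Court of Common Pleas:
  (a) The operative events occurred in Velmere, not Rhomarsh. The proviso rescues it, though: the amount in controversy is $105,500, which meets the 50,000 dollars floor. Met.
  (b) The corporate defendant(s) are organised in Selmont, not Rhomarsh. The proviso rescues it, though: the amount in controversy is USD 105,500, which meets the $5,000 floor. Condition met.
  (c) The amount in controversy is $105,500, which meets the $50,000 floor — that alternative is enough. Satisfied.
  (d) The claim is a tort claim, not a property claim, so this disjunct is met. Satisfied.
  → The court has jurisdiction.
The Civil Court of Selmont:
  (a) No contract (and hence no place of execution) is alleged. The proviso offers no rescue either, since no defendant resides in Selmont (they reside in Velmere, Velmere). Fails.
  (b) The claim is a tort claim, not a consumer claim, so one alternative holds. Condition met.
  (c) Sable Fennick resides in Selmont, so one alternative holds. And the carve-out is inapplicable — the claim is a tort claim, not a consumer claim. Met.
  (d) The amount in controversy is USD 105,500, which meets the 10,000 dollars floor, so one alternative holds. Condition met.
  → No jurisdiction.

the Rhomarsh Court of Common Pleas; the Velmere High Bench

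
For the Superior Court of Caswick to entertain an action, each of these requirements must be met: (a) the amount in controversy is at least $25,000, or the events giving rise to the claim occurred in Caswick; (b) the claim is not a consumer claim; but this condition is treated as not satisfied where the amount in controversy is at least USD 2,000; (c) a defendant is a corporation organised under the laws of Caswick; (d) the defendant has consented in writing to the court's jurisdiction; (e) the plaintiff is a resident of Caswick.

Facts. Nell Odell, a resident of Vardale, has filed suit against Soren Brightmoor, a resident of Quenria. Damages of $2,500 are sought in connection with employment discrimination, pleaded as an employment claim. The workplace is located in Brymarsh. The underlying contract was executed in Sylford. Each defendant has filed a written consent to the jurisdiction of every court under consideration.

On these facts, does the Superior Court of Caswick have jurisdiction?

No

The Superior Court of Caswick:
  (a) The amount in controversy is USD 2,500, below the $25,000 floor; the operative events occurred in Brymarsh, not Caswick — no alternative holds. Not satisfied.
  (b) The claim is an employment claim, not a consumer claim. However, the amount in controversy is $2,500, which meets the 2,000 dollars floor, which falls within the stated exception and so defeats the condition. Not satisfied.
  (c) No defendant is a corporation. Condition not met.
  (d) Every defendant has filed written consent. Satisfied.
  (e) The plaintiff resides in Vardale, not Caswick. Not met.
  → The court lacks jurisdiction.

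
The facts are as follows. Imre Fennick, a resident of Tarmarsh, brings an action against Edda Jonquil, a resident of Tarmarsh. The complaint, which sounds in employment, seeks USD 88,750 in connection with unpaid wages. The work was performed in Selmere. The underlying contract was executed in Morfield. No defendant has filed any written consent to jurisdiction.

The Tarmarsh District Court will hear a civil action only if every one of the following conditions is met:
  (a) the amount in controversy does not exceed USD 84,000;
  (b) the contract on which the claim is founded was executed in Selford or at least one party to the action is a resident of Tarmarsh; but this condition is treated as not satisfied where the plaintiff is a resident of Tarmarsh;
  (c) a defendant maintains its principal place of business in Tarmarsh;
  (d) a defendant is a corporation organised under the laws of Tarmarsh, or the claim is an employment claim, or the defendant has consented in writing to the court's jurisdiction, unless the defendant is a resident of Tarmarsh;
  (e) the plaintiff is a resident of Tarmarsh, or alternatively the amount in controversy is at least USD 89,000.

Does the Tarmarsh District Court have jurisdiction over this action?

No

The Tarmarsh District Court:
  (a) The amount in controversy is USD 88,750, above the $84,000 ceiling. Condition not met.
  (b) Imre Fennick resides in Tarmarsh, so one alternative holds. But the plaintiff resides in Tarmarsh, triggering the carve-out and defeating this condition. Not met.
  (c) No defendant is a corporation. Not satisfied.
  (d) The claim is an employment claim, which satisfies one of the alternatives. Satisfied.
  (e) The plaintiff resides in Tarmarsh, so this disjunct is met. Condition met.
  → Not every requirement is met — no jurisdiction.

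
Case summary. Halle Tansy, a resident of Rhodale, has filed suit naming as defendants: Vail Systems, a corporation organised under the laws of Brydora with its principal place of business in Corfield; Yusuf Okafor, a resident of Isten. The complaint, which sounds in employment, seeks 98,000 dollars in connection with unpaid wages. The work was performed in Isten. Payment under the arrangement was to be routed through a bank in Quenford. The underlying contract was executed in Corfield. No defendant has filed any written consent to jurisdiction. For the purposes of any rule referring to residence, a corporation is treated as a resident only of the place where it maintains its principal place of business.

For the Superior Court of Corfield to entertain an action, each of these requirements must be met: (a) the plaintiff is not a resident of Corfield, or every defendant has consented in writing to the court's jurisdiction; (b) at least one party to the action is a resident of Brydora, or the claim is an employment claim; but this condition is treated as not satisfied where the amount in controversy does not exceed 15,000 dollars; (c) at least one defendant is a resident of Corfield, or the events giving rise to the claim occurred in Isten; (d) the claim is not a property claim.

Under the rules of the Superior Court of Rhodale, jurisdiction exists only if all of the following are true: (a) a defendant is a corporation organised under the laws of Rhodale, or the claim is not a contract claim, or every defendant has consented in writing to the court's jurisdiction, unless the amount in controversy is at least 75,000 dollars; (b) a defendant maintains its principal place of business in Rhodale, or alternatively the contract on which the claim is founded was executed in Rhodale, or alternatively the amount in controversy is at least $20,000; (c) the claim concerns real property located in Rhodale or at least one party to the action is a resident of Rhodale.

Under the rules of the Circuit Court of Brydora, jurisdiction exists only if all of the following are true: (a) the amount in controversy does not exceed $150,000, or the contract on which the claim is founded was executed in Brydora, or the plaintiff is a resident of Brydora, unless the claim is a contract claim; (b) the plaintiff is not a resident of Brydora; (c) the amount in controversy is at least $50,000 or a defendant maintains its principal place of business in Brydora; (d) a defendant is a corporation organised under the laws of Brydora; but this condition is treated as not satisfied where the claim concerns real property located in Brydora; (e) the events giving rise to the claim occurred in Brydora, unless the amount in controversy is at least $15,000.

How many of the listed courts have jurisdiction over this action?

The Superior Court of Corfield:
  (a) The plaintiff resides in Rhodale, which is not Corfield, so one alternative holds. Condition met.
  (b) The claim is an employment claim, which satisfies one of the alternatives. The exception is not triggered, since the amount in controversy is USD 98,000, above the USD 15,000 ceiling. Condition met.
  (c) Vail Systems resides in Corfield, so this disjunct is met. Met.
  (d) The claim is an employment claim, not a property claim. Satisfied.
  → Jurisdiction lies.
The Superior Court of Rhodale:
  (a) The claim is an employment claim, not a contract claim, which satisfies one of the alternatives. Satisfied.
  (b) The amount in controversy is USD 98,000, which meets the USD 20,000 floor, so one alternative holds. Condition met.
  (c) Halle Tansy resides in Rhodale, so one alternative holds. Condition met.
  → Jurisdiction lies.
The Circuit Court of Brydora:
  (a) The amount in controversy is 98,000 dollars, within the 150,000 dollars ceiling, which satisfies one of the alternatives. Condition met.
  (b) The plaintiff resides in Rhodale, which is not Brydora. Met.
  (c) The amount in controversy is 98,000 dollars, which meets the 50,000 dollars floor, so one alternative holds. Met.
  (d) Vail Systems is organised under the laws of Brydora. And the carve-out is inapplicable — the claim does not concern real property. Met.
  (e) The operative events occurred in Isten, not Brydora. The proviso rescues it, though: the amount in controversy is USD 98,000, which meets the 15,000 dollars floor. Met.
  → All conditions met; jurisdiction exists.
Courts with jurisdiction: the Superior Court of Corfield, the Superior Court of Rhodale, the Circuit Court of Brydora — 3 in total.

3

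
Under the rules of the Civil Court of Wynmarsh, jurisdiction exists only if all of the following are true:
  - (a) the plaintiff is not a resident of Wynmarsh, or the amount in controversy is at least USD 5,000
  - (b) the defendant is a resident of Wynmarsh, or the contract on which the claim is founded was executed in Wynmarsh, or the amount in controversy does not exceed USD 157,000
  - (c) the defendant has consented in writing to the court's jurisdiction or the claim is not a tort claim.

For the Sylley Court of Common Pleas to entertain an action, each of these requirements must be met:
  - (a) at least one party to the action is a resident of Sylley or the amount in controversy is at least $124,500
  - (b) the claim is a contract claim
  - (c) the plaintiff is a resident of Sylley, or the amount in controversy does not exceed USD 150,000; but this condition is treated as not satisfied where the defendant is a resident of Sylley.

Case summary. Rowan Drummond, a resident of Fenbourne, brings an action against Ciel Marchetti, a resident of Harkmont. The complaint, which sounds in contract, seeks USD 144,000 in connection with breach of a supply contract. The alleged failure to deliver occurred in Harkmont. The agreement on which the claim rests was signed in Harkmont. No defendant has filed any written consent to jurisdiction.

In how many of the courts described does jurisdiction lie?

2

The Civil Court of Wynmarsh:
  (a) The plaintiff resides in Fenbourne, which is not Wynmarsh — that alternative is enough. Satisfied.
  (b) The amount in controversy is 144,000 dollars, within the USD 157,000 ceiling, so one alternative holds. Satisfied.
  (c) The claim is a contract claim, not a tort claim, so this disjunct is met. Satisfied.
  → Jurisdiction lies.
The Sylley Court of Common Pleas:
  (a) The amount in controversy is USD 144,000, which meets the USD 124,500 floor, so this disjunct is met. Satisfied.
  (b) The claim is a contract claim. Met.
  (c) The amount in controversy is 144,000 dollars, within the $150,000 ceiling, which satisfies one of the alternatives. The exception is not triggered, since the defendant resides in Harkmont, not Sylley. Satisfied.
  → All conditions met; jurisdiction exists.
Courts with jurisdiction: the Civil Court of Wynmarsh, the Sylley Court of Common Pleas — 2 in total.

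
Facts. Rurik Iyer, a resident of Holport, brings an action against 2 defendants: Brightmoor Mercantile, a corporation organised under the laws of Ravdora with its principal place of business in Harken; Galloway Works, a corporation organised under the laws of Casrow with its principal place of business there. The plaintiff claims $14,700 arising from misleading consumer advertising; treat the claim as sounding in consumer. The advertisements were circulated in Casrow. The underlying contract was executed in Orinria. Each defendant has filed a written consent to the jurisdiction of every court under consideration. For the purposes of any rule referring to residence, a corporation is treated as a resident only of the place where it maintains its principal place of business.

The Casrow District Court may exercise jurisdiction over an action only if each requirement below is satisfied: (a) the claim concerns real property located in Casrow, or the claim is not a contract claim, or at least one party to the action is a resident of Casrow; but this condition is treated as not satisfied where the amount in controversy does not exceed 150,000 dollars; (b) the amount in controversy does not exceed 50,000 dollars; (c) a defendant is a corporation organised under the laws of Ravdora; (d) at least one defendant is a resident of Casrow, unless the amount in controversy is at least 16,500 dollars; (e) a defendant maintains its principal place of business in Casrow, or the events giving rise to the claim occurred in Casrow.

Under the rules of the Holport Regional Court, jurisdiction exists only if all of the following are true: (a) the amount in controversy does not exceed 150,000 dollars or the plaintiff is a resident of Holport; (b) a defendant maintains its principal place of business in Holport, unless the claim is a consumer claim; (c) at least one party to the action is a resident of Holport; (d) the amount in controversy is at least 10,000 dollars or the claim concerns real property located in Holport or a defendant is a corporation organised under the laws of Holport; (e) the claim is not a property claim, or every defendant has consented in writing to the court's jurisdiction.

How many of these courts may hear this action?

The Casrow District Court:
  (a) The claim is a consumer claim, not a contract claim, so this disjunct is met. But the carve-out bites: the amount in controversy is 14,700 dollars, within the USD 150,000 ceiling. Fails.
  (b) The amount in controversy is 14,700 dollars, within the 50,000 dollars ceiling. Condition met.
  (c) Brightmoor Mercantile is organised under the laws of Ravdora. Condition met.
  (d) Galloway Works resides in Casrow. Met.
  (e) Galloway Works has its principal place of business in Casrow — that alternative is enough. Condition met.
  → At least one condition fails; no jurisdiction.
The Holport Regional Court:
  (a) The amount in controversy is $14,700, within the USD 150,000 ceiling, so one alternative holds. Satisfied.
  (b) The corporate defendant(s) have their principal place of business in Casrow, Harken, not Holport. But the claim is a consumer claim, and the 'unless' clause therefore excuses the requirement. Satisfied.
  (c) Rurik Iyer resides in Holport. Condition met.
  (d) The amount in controversy is USD 14,700, which meets the USD 10,000 floor, which satisfies one of the alternatives. Condition met.
  (e) The claim is a consumer claim, not a property claim, which satisfies one of the alternatives. Condition met.
  → Jurisdiction lies.
Courts with jurisdiction: the Holport Regional Court — 1 in total.

1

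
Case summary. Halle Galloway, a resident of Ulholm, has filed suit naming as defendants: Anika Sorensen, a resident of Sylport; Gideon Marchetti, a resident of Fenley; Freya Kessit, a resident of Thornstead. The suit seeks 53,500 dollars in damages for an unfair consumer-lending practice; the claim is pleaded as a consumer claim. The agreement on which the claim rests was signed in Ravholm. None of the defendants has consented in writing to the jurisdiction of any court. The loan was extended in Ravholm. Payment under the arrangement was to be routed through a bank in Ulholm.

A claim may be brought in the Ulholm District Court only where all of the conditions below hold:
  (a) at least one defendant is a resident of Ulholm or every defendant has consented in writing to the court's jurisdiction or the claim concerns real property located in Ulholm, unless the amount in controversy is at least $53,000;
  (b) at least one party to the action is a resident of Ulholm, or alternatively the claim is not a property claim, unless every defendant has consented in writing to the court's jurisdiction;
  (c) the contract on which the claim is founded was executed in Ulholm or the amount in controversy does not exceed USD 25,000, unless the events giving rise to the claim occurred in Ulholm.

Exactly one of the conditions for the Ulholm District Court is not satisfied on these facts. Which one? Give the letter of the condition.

(c)

The Ulholm District Court:
  (a) No defendant resides in Ulholm (they reside in Sylport, Fenley, Thornstead); no such written consent has been filed; the claim does not concern real property — none of the alternatives is met. The proviso rescues it, though: the amount in controversy is USD 53,500, which meets the $53,000 floor. Met.
  (b) Halle Galloway resides in Ulholm — that alternative is enough. Met.
  (c) The contract was executed in Ravholm, not Ulholm; the amount in controversy is $53,500, above the $25,000 ceiling — every alternative fails. And the operative events occurred in Ravholm, not Ulholm, so the proviso does not save it. Fails.
Only condition (c) fails.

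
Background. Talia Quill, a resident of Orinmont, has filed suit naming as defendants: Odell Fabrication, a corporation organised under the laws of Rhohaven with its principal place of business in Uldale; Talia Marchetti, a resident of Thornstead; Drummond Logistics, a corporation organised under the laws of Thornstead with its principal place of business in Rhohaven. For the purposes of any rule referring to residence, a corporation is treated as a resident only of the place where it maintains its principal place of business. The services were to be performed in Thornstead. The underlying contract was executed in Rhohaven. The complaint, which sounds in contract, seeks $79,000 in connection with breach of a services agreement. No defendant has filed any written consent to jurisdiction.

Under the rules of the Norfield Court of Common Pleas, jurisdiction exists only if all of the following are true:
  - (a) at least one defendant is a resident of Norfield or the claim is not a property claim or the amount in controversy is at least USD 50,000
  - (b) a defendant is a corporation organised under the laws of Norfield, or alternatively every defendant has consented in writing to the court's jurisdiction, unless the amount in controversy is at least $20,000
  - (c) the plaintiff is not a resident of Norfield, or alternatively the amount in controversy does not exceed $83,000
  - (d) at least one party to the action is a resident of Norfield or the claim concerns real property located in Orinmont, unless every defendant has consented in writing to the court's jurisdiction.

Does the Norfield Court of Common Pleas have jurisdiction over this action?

The Norfield Court of Common Pleas:
  (a) The claim is a contract claim, not a property claim, so this disjunct is met. Satisfied.
  (b) The corporate defendant(s) are organised in Rhohaven, Thornstead, not Norfield; no such written consent has been filed — none of the alternatives is met. But the amount in controversy is USD 79,000, which meets the 20,000 dollars floor, and the 'unless' clause therefore excuses the requirement. Satisfied.
  (c) The plaintiff resides in Orinmont, which is not Norfield, so this disjunct is met. Condition met.
  (d) No party resides in Norfield; the claim does not concern real property — every alternative fails. And no such written consent has been filed, so the proviso does not save it. Fails.
  → At least one condition fails; no jurisdiction.

No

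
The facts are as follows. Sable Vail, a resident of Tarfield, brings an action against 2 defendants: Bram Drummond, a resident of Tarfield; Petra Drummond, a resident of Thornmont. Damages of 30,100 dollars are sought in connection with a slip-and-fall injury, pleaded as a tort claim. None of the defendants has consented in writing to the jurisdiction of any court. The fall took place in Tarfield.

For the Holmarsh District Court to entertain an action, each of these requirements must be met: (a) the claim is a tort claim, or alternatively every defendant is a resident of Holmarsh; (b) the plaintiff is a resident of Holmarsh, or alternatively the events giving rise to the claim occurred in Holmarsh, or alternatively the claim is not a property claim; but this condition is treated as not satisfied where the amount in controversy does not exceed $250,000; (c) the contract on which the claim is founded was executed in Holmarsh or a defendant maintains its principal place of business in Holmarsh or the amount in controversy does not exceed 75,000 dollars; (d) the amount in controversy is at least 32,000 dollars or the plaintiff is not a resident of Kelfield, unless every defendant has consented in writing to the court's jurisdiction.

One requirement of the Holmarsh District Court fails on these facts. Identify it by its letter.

The Holmarsh District Court:
  (a) The claim is a tort claim, so this disjunct is met. Satisfied.
  (b) The claim is a tort claim, not a property claim — that alternative is enough. But the carve-out bites: the amount in controversy is 30,100 dollars, within the 250,000 dollars ceiling. Not satisfied.
  (c) The amount in controversy is USD 30,100, within the USD 75,000 ceiling, so one alternative holds. Condition met.
  (d) The plaintiff resides in Tarfield, which is not Kelfield, so this disjunct is met. Met.
Only condition (b) fails.

(b)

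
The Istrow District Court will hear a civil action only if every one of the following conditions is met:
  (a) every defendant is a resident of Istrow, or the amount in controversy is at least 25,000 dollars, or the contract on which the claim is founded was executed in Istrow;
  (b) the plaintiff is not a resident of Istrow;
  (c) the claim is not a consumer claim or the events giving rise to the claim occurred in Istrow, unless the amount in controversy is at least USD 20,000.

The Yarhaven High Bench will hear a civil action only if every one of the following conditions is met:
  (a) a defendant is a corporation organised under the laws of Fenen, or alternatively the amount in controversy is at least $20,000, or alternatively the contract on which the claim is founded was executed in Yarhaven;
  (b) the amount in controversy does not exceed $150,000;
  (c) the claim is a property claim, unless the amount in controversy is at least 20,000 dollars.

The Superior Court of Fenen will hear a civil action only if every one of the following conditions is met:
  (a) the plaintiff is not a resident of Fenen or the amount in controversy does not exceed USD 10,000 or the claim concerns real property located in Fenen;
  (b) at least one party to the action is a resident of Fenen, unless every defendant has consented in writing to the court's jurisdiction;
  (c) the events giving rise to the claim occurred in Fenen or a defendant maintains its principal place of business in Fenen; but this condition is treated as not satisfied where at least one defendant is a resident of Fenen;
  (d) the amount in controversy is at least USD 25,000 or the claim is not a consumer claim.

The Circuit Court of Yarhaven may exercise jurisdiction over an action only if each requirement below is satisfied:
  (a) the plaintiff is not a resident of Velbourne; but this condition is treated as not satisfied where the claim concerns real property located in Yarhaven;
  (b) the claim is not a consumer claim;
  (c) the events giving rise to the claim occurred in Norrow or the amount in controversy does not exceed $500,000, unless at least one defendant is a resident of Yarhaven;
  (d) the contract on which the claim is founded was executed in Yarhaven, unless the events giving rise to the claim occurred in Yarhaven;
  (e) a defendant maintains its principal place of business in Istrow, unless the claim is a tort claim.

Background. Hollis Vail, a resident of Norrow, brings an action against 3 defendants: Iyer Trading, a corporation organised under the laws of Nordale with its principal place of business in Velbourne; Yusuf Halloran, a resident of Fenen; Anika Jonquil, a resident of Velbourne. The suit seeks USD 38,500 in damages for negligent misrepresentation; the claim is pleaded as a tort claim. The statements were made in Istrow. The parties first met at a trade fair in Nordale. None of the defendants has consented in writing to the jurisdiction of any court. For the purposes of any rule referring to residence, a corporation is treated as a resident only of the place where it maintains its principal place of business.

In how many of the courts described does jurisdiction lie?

The Istrow District Court:
  (a) The amount in controversy is $38,500, which meets the USD 25,000 floor, so this disjunct is met. Satisfied.
  (b) The plaintiff resides in Norrow, which is not Istrow. Condition met.
  (c) The claim is a tort claim, not a consumer claim, which satisfies one of the alternatives. Met.
  → Jurisdiction lies.
The Yarhaven High Bench:
  (a) The amount in controversy is $38,500, which meets the $20,000 floor, so one alternative holds. Satisfied.
  (b) The amount in controversy is $38,500, within the 150,000 dollars ceiling. Condition met.
  (c) The claim is a tort claim, not a property claim. But the amount in controversy is 38,500 dollars, which meets the USD 20,000 floor, and the 'unless' clause therefore excuses the requirement. Satisfied.
  → Jurisdiction lies.
The Superior Court of Fenen:
  (a) The plaintiff resides in Norrow, which is not Fenen, so one alternative holds. Met.
  (b) Yusuf Halloran resides in Fenen. Met.
  (c) The operative events occurred in Istrow, not Fenen; the corporate defendant(s) have their principal place of business in Velbourne, not Fenen — none of the alternatives is met. Condition not met.
  (d) The amount in controversy is USD 38,500, which meets the $25,000 floor, which satisfies one of the alternatives. Satisfied.
  → No jurisdiction.
The Circuit Court of Yarhaven:
  (a) The plaintiff resides in Norrow, which is not Velbourne. And the carve-out is inapplicable — the claim does not concern real property. Met.
  (b) The claim is a tort claim, not a consumer claim. Satisfied.
  (c) The amount in controversy is USD 38,500, within the USD 500,000 ceiling, which satisfies one of the alternatives. Condition met.
  (d) No contract (and hence no place of execution) is alleged. Nor does the 'unless' clause help: the operative events occurred in Istrow, not Yarhaven. Condition not met.
  (e) The corporate defendant(s) have their principal place of business in Velbourne, not Istrow. But the claim is a tort claim, and the 'unless' clause therefore excuses the requirement. Satisfied.
  → No jurisdiction.
Courts with jurisdiction: the Istrow District Court, the Yarhaven High Bench — 2 in total.

2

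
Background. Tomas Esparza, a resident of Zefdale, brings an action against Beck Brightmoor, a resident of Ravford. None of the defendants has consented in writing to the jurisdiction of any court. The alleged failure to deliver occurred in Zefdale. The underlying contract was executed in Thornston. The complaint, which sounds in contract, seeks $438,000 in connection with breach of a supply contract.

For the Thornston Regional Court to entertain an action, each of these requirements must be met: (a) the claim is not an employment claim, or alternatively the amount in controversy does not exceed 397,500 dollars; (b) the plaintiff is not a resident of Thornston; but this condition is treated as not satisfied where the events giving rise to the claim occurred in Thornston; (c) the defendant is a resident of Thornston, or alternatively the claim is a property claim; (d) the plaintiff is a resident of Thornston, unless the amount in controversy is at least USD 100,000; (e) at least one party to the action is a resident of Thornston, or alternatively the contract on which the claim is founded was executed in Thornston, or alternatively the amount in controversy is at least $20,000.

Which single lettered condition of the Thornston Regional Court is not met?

The Thornston Regional Court:
  (a) The claim is a contract claim, not an employment claim, so this disjunct is met. Met.
  (b) The plaintiff resides in Zefdale, which is not Thornston. The carve-out does not apply: the operative events occurred in Zefdale, not Thornston. Satisfied.
  (c) The defendant resides in Ravford, not Thornston; the claim is a contract claim, not a property claim — no alternative holds. Not met.
  (d) The plaintiff resides in Zefdale, not Thornston. But the amount in controversy is $438,000, which meets the $100,000 floor, and the 'unless' clause therefore excuses the requirement. Met.
  (e) The contract was executed in Thornston, so one alternative holds. Condition met.
Only condition (c) fails.

(c)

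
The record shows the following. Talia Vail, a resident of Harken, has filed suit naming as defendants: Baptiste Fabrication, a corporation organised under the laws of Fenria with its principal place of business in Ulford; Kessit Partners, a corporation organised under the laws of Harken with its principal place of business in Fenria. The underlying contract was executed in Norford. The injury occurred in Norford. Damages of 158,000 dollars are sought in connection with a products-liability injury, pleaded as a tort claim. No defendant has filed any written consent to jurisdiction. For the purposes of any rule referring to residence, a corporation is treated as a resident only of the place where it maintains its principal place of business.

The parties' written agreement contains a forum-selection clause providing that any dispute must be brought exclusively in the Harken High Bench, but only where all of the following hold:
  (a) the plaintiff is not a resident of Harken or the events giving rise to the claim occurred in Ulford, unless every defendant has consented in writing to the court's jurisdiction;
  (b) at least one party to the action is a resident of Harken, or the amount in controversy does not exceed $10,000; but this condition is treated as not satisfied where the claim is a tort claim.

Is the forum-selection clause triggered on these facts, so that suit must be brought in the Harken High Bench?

No

The Harken High Bench:
  (a) The plaintiff resides in Harken; the operative events occurred in Norford, not Ulford — every alternative fails. Nor does the 'unless' clause help: no such written consent has been filed. Not satisfied.
  (b) Talia Vail resides in Harken — that alternative is enough. But the carve-out bites: the claim is a tort claim. Not met.
  → The clause does not apply.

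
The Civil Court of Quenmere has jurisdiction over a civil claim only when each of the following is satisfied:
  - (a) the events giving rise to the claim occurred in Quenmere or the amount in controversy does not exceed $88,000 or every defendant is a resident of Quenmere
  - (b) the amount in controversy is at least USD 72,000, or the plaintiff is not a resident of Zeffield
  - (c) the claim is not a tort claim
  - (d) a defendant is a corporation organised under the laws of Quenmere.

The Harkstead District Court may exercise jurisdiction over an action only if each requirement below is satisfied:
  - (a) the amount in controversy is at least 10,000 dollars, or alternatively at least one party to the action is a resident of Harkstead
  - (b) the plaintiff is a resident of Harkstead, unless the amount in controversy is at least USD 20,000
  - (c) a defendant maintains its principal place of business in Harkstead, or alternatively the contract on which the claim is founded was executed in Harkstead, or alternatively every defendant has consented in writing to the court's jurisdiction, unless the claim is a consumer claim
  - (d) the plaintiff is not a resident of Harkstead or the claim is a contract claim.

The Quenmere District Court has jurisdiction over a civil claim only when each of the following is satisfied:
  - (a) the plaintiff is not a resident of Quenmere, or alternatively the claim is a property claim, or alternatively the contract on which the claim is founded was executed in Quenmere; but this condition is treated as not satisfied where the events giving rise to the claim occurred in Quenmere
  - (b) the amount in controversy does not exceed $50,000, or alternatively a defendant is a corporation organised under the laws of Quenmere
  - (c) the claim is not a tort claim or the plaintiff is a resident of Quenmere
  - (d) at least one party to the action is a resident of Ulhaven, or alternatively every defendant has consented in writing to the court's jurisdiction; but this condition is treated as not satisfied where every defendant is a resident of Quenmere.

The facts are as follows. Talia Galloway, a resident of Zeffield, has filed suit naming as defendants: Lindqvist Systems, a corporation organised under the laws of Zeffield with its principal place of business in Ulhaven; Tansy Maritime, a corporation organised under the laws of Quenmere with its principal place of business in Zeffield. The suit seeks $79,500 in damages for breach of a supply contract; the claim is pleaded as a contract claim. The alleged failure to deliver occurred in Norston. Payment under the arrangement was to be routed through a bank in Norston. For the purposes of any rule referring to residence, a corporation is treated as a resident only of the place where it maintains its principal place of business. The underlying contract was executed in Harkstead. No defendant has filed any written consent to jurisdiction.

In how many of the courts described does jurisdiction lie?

3

The Civil Court of Quenmere:
  (a) The amount in controversy is 79,500 dollars, within the 88,000 dollars ceiling — that alternative is enough. Condition met.
  (b) The amount in controversy is $79,500, which meets the 72,000 dollars floor, so this disjunct is met. Condition met.
  (c) The claim is a contract claim, not a tort claim. Satisfied.
  (d) Tansy Maritime is organised under the laws of Quenmere. Met.
  → Every requirement is satisfied — jurisdiction.
The Harkstead District Court:
  (a) The amount in controversy is USD 79,500, which meets the $10,000 floor, so one alternative holds. Condition met.
  (b) The plaintiff resides in Zeffield, not Harkstead. The proviso rescues it, though: the amount in controversy is $79,500, which meets the USD 20,000 floor. Met.
  (c) The contract was executed in Harkstead — that alternative is enough. Met.
  (d) The plaintiff resides in Zeffield, which is not Harkstead, so this disjunct is met. Condition met.
  → All conditions met; jurisdiction exists.
The Quenmere District Court:
  (a) The plaintiff resides in Zeffield, which is not Quenmere — that alternative is enough. And the carve-out is inapplicable — the operative events occurred in Norston, not Quenmere. Satisfied.
  (b) Tansy Maritime is organised under the laws of Quenmere, which satisfies one of the alternatives. Met.
  (c) The claim is a contract claim, not a tort claim, so one alternative holds. Satisfied.
  (d) Lindqvist Systems resides in Ulhaven, so one alternative holds. The carve-out does not apply: the defendants reside as follows — Lindqvist Systems in Ulhaven, Tansy Maritime in Zeffield — not all in Quenmere. Satisfied.
  → Every requirement is satisfied — jurisdiction.
Courts with jurisdiction: the Civil Court of Quenmere, the Harkstead District Court, the Quenmere District Court — 3 in total.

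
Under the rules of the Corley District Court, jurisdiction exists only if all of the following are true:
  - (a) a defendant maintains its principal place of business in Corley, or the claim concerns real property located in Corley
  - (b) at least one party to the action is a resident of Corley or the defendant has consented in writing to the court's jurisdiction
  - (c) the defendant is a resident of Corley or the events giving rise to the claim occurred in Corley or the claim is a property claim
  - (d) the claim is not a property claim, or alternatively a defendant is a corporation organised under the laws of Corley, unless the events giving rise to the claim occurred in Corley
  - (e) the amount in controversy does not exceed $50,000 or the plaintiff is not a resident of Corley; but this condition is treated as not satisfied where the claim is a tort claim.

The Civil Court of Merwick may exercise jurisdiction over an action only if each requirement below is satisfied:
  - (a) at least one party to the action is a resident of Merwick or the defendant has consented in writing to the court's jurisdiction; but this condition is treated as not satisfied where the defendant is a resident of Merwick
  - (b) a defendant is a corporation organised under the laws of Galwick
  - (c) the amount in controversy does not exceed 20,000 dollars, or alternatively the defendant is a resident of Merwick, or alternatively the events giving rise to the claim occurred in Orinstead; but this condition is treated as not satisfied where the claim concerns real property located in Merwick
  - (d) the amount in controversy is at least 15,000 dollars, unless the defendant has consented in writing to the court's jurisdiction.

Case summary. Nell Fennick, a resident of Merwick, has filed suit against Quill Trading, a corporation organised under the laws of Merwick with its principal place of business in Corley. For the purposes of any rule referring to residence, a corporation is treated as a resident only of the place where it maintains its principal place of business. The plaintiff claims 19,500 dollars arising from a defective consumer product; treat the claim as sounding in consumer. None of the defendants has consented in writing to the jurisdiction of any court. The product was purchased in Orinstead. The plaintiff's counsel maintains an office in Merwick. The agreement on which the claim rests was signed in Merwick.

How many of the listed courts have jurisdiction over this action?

1

The Corley District Court:
  (a) Quill Trading has its principal place of business in Corley — that alternative is enough. Satisfied.
  (b) Quill Trading resides in Corley, which satisfies one of the alternatives. Satisfied.
  (c) The defendant resides in Corley, so one alternative holds. Condition met.
  (d) The claim is a consumer claim, not a property claim — that alternative is enough. Satisfied.
  (e) The amount in controversy is USD 19,500, within the $50,000 ceiling, which satisfies one of the alternatives. The exception is not triggered, since the claim is a consumer claim, not a tort claim. Condition met.
  → Jurisdiction lies.
The Civil Court of Merwick:
  (a) Nell Fennick resides in Merwick — that alternative is enough. The exception is not triggered, since the defendant resides in Corley, not Merwick. Condition met.
  (b) The corporate defendant(s) are organised in Merwick, not Galwick. Not satisfied.
  (c) The amount in controversy is $19,500, within the USD 20,000 ceiling, so one alternative holds. The exception is not triggered, since the claim does not concern real property. Satisfied.
  (d) The amount in controversy is 19,500 dollars, which meets the 15,000 dollars floor. Satisfied.
  → The court lacks jurisdiction.
Courts with jurisdiction: the Corley District Court — 1 in total.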